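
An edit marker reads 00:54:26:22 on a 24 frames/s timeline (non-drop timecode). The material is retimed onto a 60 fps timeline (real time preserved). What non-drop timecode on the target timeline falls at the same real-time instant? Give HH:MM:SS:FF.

00:54:26:55

Source frame index: (0×3600 + 54×60 + 26) × 24 + 22 = 78406.
Real time: 78406 / (24) = 39203/12 s.
Target frame: (39203/12) × (60) = 196015.
At 60 labels/s: frame 196015 → 00:54:26:55.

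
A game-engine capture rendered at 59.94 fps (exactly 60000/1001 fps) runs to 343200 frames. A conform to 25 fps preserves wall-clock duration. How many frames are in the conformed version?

143143 frames

Target frames = source frames × (target rate / source rate) = 343200 × (25)/(60000/1001) = 343200 × 1001/2400 = 143143.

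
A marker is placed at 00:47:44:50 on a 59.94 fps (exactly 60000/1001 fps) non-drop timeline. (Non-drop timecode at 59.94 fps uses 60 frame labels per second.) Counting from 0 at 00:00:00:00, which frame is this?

frame 171890

Total seconds to the label: (0 × 3600 + 47 × 60 + 44) = 2864.
Frame index = 2864 × 60 + 50 = 171890.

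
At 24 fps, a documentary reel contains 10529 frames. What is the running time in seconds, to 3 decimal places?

Running time = 10529 × 1/24 = 10529/24 s ≈ 438.708 s.

438.708 seconds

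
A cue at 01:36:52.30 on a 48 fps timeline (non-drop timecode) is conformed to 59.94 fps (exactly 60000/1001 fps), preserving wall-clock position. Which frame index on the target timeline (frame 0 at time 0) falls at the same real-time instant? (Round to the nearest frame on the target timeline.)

frame 348409

Source frame index: (1×3600 + 36×60 + 52) × 48 + 30 = 279006.
Real time: 279006 / (48) = 46501/8 s.
Target frame: (46501/8) × (60000/1001) = 3832500/11 ≈ 348409.091 → 348409.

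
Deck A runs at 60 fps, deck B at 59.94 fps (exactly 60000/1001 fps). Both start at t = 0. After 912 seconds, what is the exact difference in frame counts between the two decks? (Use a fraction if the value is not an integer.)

54720/1001 frames

A emits 60 × 912 = 54720 frames; B emits 60000/1001 × 912 = 54720000/1001.
Difference = 54720/1001 frames (≈ 54.6653); B is behind A.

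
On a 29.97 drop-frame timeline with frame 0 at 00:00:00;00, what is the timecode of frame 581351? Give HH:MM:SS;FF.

Ten DF minutes hold 17982 frames, so frame 581351 lies in block 32 (frames 575424–593405) with 5927 frames into that block.
The block's first minute is 1800 frames and the rest 1798 each; 5927 frames reaches minute 3, so 32 × 18 + 3 × 2 = 582 labels have been skipped so far.
Adding those back, label number 581351 + 582 = 581933 at 30 labels/s is 19397 s + 23 f = 5 h 23 min 17 s frame 23, i.e. 05:23:17;23.

05:23:17;23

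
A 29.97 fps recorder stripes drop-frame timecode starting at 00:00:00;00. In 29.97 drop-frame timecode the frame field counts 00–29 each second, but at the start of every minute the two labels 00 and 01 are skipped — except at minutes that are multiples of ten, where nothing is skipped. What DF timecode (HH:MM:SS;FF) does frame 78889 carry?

Ten DF minutes hold 17982 frames, so frame 78889 lies in block 4 (frames 71928–89909) with 6961 frames into that block.
The block's first minute is 1800 frames and the rest 1798 each; 6961 frames reaches minute 3, so 4 × 18 + 3 × 2 = 78 labels have been skipped so far.
Adding those back, label number 78889 + 78 = 78967 at 30 labels/s is 2632 s + 7 f = 0 h 43 min 52 s frame 7, i.e. 00:43:52;07.

00:43:52;07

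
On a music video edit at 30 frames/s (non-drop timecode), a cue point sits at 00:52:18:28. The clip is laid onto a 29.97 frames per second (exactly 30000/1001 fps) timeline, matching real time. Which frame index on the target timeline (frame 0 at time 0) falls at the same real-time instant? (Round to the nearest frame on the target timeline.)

frame 94074

Source frame index: (0×3600 + 52×60 + 18) × 30 + 28 = 94168.
Real time: 94168 / (30) = 47084/15 s.
Target frame: (47084/15) × (30000/1001) = 94168000/1001 ≈ 94073.926 → 94074.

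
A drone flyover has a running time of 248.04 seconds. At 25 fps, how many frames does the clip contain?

6201 frames

Frames = 248.04 × 25 = 6201.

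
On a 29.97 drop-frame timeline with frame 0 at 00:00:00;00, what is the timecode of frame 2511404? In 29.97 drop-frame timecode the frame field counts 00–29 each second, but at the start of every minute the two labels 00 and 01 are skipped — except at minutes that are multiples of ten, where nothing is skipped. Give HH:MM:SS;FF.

Each 10-minute DF block holds 10 × 60 × 30 − 9 × 2 = 17982 frames. 2511404 ÷ 17982 → 139 full blocks, remainder 11906.
Within the partial block the first minute is 1800 frames and each further minute 1798, so 6 further minute boundaries passed. Total skipped labels = 18 × 139 + 2 × 6 = 2514.
Non-drop label index = 2511404 + 2514 = 2513918; at 30 labels/s that is 23:16:37:08, i.e. DF 23:16:37;08.

23:16:37;08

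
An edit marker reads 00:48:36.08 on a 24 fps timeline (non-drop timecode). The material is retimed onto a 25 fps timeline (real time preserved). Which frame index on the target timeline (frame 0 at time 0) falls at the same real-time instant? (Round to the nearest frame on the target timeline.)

Source frame index: (0×3600 + 48×60 + 36) × 24 + 8 = 69992.
Real time: 69992 / (24) = 8749/3 s.
Target frame: (8749/3) × (25) = 218725/3 ≈ 72908.333 → 72908.

frame 72908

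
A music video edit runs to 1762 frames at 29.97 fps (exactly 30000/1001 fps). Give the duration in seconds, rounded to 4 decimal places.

58.7921 seconds

Running time = 1762 × 1001/30000 = 881881/15000 s ≈ 58.7921 s.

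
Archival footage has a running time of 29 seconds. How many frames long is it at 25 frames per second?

Frames = 29 × 25 = 725.

725 frames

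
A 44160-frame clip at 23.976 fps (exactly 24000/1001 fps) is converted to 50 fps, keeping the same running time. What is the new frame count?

92092 frames

Target frames = source frames × (target rate / source rate) = 44160 × (50)/(24000/1001) = 44160 × 1001/480 = 92092.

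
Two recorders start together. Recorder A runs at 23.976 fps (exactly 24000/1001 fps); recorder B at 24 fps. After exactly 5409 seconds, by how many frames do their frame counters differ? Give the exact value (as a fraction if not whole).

A emits 24000/1001 × 5409 = 129816000/1001 frames; B emits 24 × 5409 = 129816.
Difference = 129816/1001 frames (≈ 129.6863); B is ahead of A.

129816/1001 frames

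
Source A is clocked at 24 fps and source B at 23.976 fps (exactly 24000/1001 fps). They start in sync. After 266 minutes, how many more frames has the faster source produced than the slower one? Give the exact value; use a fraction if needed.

54720/143 frames

266 min = 15960 s.
A emits 24 × 15960 = 383040 frames; B emits 24000/1001 × 15960 = 54720000/143.
Difference = 54720/143 frames (≈ 382.6573); B is behind A.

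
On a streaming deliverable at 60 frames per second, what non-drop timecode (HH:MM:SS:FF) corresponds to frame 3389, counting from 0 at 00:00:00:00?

3389 ÷ 60 = 56 full seconds, remainder 29 frames.
56 s = 0 h 0 min 56 s.
Timecode: 00:00:56:29.

00:00:56:29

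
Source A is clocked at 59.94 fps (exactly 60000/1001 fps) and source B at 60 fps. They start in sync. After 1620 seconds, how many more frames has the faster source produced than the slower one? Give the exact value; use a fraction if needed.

97200/1001 frames

A emits 60000/1001 × 1620 = 97200000/1001 frames; B emits 60 × 1620 = 97200.
Difference = 97200/1001 frames (≈ 97.1029); B is ahead of A.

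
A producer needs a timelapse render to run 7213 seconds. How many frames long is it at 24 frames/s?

173112 frames

Frames = 7213 × 24 = 173112.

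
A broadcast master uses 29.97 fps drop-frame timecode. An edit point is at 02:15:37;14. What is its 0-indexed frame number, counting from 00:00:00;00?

243880

As if non-drop at 30 labels/s: (2 × 3600 + 15 × 60 + 37) × 30 + 14 = 244124.
Minute boundaries passed: 135; those not divisible by 10: 135 − 13 = 122; dropped labels = 2 × 122 = 244.
Actual frame index = 244124 − 244 = 243880.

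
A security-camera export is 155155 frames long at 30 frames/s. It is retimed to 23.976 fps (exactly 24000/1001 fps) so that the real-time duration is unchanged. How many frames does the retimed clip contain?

Target frames = source frames × (target rate / source rate) = 155155 × (24000/1001)/(30) = 155155 × 800/1001 = 124000.

124000 frames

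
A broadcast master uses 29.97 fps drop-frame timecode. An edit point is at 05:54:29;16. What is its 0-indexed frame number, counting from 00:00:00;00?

As if non-drop at 30 labels/s: (5 × 3600 + 54 × 60 + 29) × 30 + 16 = 638086.
Minute boundaries passed: 354; those not divisible by 10: 354 − 35 = 319; dropped labels = 2 × 319 = 638.
Actual frame index = 638086 − 638 = 637448.

637448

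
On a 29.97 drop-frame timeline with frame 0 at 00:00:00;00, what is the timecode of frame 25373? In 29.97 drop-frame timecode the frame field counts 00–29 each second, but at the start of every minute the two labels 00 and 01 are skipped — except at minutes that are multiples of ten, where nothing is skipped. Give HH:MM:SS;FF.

Each 10-minute DF block holds 10 × 60 × 30 − 9 × 2 = 17982 frames. 25373 ÷ 17982 → 1 full block, remainder 7391.
Within the partial block the first minute is 1800 frames and each further minute 1798, so 4 further minute boundaries passed. Total skipped labels = 18 × 1 + 2 × 4 = 26.
Non-drop label index = 25373 + 26 = 25399; at 30 labels/s that is 00:14:06:19, i.e. DF 00:14:06;19.

00:14:06;19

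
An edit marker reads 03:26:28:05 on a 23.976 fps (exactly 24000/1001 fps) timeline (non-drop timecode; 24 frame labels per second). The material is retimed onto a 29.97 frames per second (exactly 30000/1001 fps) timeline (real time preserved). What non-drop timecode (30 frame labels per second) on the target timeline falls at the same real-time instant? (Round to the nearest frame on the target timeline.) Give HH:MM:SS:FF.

03:26:28:06

Source frame index: (3×3600 + 26×60 + 28) × 24 + 5 = 297317.
Real time: 297317 / (24000/1001) = 297614317/24000 s.
Target frame: (297614317/24000) × (30000/1001) = 1486585/4 ≈ 371646.250 → 371646.
At 30 labels/s: frame 371646 → 03:26:28:06.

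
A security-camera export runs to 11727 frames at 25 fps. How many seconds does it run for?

469.08 seconds

Running time = 11727 / (25) = 469.08 s.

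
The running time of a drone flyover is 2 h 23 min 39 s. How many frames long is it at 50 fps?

2 h 23 min 39 s = 8619 s.
Frames = 8619 × 50 = 430950.

430950 frames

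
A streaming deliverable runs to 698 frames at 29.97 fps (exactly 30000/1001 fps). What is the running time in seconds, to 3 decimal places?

Running time = 698 × 1001/30000 = 349349/15000 s ≈ 23.290 s.

23.290 seconds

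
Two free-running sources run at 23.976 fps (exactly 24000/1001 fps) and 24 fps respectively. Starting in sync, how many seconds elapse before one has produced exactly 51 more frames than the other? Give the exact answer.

2127.125 seconds

The gap grows by |24 − 24000/1001| = 24/1001 frames per second.
Time for a 51-frame gap: 51 ÷ (24/1001) = 2127.125 s.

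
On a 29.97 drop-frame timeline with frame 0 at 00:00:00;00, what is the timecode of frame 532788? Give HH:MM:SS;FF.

Ten DF minutes hold 17982 frames, so frame 532788 lies in block 29 (frames 521478–539459) with 11310 frames into that block.
The block's first minute is 1800 frames and the rest 1798 each; 11310 frames reaches minute 6, so 29 × 18 + 6 × 2 = 534 labels have been skipped so far.
Adding those back, label number 532788 + 534 = 533322 at 30 labels/s is 17777 s + 12 f = 4 h 56 min 17 s frame 12, i.e. 04:56:17;12.

04:56:17;12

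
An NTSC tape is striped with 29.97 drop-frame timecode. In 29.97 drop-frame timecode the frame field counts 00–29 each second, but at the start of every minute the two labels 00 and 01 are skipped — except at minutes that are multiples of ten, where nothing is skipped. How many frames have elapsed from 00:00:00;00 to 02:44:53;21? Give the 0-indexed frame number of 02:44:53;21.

296515

Complete 10-minute blocks: 16, each 17982 frames → 287712.
Remaining 4 whole minutes in the current block: 1800 + 3 × 1798 = 7194 frames.
Within the current minute: 53 × 30 + 21 − 2 = 1609 (labels ;00/;01 skipped at this minute). Total = 287712 + 7194 + 1609 = 296515.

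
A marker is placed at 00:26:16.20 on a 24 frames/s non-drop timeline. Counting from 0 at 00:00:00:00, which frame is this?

37844

Total seconds to the label: (0 × 3600 + 26 × 60 + 16) = 1576.
Frame index = 1576 × 24 + 20 = 37844.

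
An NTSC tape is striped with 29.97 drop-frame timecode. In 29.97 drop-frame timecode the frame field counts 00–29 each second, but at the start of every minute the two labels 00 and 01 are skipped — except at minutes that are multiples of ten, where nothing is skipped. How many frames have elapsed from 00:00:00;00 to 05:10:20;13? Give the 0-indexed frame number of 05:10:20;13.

As if non-drop at 30 labels/s: (5 × 3600 + 10 × 60 + 20) × 30 + 13 = 558613.
Minute boundaries passed: 310; those not divisible by 10: 310 − 31 = 279; dropped labels = 2 × 279 = 558.
Actual frame index = 558613 − 558 = 558055.

558055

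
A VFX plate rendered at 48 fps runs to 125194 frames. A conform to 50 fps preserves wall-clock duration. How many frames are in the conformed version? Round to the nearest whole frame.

130410 frames

Frames at target rate = 125194 × (50) / (48) = 1564925/12 ≈ 130410.417.
Nearest whole frame: 130410.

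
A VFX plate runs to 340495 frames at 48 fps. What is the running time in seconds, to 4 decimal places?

7093.6458 seconds

Running time = 340495 × 1/48 = 340495/48 s ≈ 7093.6458 s.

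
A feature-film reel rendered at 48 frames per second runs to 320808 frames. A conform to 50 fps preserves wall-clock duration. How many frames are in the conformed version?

Target frames = source frames × (target rate / source rate) = 320808 × (50)/(48) = 320808 × 25/24 = 334175.

334175 frames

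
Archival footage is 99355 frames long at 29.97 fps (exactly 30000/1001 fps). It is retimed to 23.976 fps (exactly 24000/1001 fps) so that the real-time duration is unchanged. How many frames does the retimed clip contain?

79484 frames

Target frames = source frames × (target rate / source rate) = 99355 × (24000/1001)/(30000/1001) = 99355 × 4/5 = 79484.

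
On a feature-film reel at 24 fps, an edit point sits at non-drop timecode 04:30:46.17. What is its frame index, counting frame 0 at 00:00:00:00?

Total seconds to the label: (4 × 3600 + 30 × 60 + 46) = 16246.
Frame index = 16246 × 24 + 17 = 389921.

frame 389921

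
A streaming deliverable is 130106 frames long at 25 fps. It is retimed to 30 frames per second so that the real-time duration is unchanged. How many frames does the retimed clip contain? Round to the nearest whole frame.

Frames at target rate = 130106 × (30) / (25) = 780636/5 ≈ 156127.200.
Nearest whole frame: 156127.

156127 frames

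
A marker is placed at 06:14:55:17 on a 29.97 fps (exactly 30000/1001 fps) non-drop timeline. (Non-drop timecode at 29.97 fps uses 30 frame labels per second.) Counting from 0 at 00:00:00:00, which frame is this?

674867

Total seconds to the label: (6 × 3600 + 14 × 60 + 55) = 22495.
Frame index = 22495 × 30 + 17 = 674867.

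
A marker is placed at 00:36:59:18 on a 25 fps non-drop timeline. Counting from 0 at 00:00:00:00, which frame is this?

Total seconds to the label: (0 × 3600 + 36 × 60 + 59) = 2219.
Frame index = 2219 × 25 + 18 = 55493.

55493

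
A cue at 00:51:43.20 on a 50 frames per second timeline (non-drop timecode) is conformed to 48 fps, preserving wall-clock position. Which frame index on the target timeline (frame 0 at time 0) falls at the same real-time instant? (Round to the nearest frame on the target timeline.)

Source frame index: (0×3600 + 51×60 + 43) × 50 + 20 = 155170.
Real time: 155170 / (50) = 15517/5 s.
Target frame: (15517/5) × (48) = 744816/5 ≈ 148963.200 → 148963.

frame 148963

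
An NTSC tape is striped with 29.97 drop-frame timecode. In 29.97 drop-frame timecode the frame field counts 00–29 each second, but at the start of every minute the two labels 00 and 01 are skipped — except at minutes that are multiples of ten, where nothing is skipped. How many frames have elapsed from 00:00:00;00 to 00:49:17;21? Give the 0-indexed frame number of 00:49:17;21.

As if non-drop at 30 labels/s: (0 × 3600 + 49 × 60 + 17) × 30 + 21 = 88731.
Minute boundaries passed: 49; those not divisible by 10: 49 − 4 = 45; dropped labels = 2 × 45 = 90.
Actual frame index = 88731 − 90 = 88641.

88641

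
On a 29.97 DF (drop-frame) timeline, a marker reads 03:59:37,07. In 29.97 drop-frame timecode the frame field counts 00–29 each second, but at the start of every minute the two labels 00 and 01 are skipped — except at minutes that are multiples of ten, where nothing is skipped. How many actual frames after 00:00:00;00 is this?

As if non-drop at 30 labels/s: (3 × 3600 + 59 × 60 + 37) × 30 + 7 = 431317.
Minute boundaries passed: 239; those not divisible by 10: 239 − 23 = 216; dropped labels = 2 × 216 = 432.
Actual frame index = 431317 − 432 = 430885.

430885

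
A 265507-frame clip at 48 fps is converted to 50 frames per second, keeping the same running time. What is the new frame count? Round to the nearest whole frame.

276570 frames

Frames at target rate = 265507 × (50) / (48) = 6637675/24 ≈ 276569.792.
Nearest whole frame: 276570.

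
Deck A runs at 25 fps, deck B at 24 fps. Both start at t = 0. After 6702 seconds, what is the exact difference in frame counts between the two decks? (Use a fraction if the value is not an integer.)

6702 frames

A emits 25 × 6702 = 167550 frames; B emits 24 × 6702 = 160848.
Difference = 6702 frames; B is behind A.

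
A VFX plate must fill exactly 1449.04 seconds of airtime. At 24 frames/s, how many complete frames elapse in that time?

34776 frames

Frames = 1449.04 × 24 = 869424/25 ≈ 34776.9600.
Complete frames: 34776.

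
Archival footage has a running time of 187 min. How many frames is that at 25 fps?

187 min = 11220 s.
Frames = 11220 × 25 = 280500.

280500 frames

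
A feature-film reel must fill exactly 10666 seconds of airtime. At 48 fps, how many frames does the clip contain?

Frames = 10666 × 48 = 511968.

511968 frames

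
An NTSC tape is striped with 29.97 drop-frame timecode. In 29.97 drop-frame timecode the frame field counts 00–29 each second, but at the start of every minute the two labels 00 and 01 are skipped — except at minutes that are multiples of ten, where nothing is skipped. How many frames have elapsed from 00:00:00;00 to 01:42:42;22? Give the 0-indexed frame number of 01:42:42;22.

184698

Complete 10-minute blocks: 10, each 17982 frames → 179820.
Remaining 2 whole minutes in the current block: 1800 + 1 × 1798 = 3598 frames.
Within the current minute: 42 × 30 + 22 − 2 = 1280 (labels ;00/;01 skipped at this minute). Total = 179820 + 3598 + 1280 = 184698.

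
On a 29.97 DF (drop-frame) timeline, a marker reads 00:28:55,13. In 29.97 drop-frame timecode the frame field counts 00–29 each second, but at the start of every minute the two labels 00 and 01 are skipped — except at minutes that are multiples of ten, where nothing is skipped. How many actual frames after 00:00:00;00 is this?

As if non-drop at 30 labels/s: (0 × 3600 + 28 × 60 + 55) × 30 + 13 = 52063.
Minute boundaries passed: 28; those not divisible by 10: 28 − 2 = 26; dropped labels = 2 × 26 = 52.
Actual frame index = 52063 − 52 = 52011.

52011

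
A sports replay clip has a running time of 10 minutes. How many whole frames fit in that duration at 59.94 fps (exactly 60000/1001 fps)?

10 min = 600 s.
Frames = 600 × 60000/1001 = 36000000/1001 ≈ 35964.0360.
Complete frames: 35964.

35964 frames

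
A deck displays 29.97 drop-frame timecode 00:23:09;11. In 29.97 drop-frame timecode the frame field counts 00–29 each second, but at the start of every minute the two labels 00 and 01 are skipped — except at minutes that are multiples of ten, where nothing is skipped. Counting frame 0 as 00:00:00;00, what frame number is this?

As if non-drop at 30 labels/s: (0 × 3600 + 23 × 60 + 9) × 30 + 11 = 41681.
Minute boundaries passed: 23; those not divisible by 10: 23 − 2 = 21; dropped labels = 2 × 21 = 42.
Actual frame index = 41681 − 42 = 41639.

41639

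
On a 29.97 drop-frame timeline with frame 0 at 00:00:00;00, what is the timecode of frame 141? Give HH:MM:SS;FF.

Each 10-minute DF block holds 10 × 60 × 30 − 9 × 2 = 17982 frames. 141 ÷ 17982 → 0 full blocks, remainder 141.
Within the partial block the first minute is 1800 frames and each further minute 1798, so 0 further minute boundaries passed. Total skipped labels = 18 × 0 + 2 × 0 = 0.
Non-drop label index = 141 + 0 = 141; at 30 labels/s that is 00:00:04:21, i.e. DF 00:00:04;21.

00:00:04;21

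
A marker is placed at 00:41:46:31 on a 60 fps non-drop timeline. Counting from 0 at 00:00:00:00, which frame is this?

Total seconds to the label: (0 × 3600 + 41 × 60 + 46) = 2506.
Frame index = 2506 × 60 + 31 = 150391.

150391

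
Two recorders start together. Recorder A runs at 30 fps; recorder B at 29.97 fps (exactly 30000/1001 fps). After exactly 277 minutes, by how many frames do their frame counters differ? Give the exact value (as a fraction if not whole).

498600/1001 frames

277 min = 16620 s.
A emits 30 × 16620 = 498600 frames; B emits 30000/1001 × 16620 = 498600000/1001.
Difference = 498600/1001 frames (≈ 498.1019); B is behind A.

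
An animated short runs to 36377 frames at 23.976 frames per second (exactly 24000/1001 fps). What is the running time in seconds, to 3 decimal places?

Running time = 36377 × 1001/24000 = 36413377/24000 s ≈ 1517.224 s.

1517.224 seconds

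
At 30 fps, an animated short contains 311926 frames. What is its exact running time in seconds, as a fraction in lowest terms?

155963/15 seconds

Running time = 311926 ÷ (30) = 311926 × 1/30 = 155963/15 s.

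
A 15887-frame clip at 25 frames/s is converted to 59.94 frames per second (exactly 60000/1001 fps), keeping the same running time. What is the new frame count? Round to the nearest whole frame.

Frames at target rate = 15887 × (60000/1001) / (25) = 38128800/1001 ≈ 38090.709.
Nearest whole frame: 38091.

38091 frames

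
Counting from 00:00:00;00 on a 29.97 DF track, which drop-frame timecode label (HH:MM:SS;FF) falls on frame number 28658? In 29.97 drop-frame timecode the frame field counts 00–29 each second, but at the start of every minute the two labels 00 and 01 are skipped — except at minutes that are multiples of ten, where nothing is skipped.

Ten DF minutes hold 17982 frames, so frame 28658 lies in block 1 (frames 17982–35963) with 10676 frames into that block.
The block's first minute is 1800 frames and the rest 1798 each; 10676 frames reaches minute 5, so 1 × 18 + 5 × 2 = 28 labels have been skipped so far.
Adding those back, label number 28658 + 28 = 28686 at 30 labels/s is 956 s + 6 f = 0 h 15 min 56 s frame 6, i.e. 00:15:56;06.

00:15:56;06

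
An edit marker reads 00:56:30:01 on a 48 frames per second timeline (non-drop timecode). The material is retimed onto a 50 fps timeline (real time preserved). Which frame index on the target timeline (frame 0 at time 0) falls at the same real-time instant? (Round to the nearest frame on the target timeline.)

Source frame index: (0×3600 + 56×60 + 30) × 48 + 1 = 162721.
Real time: 162721 / (48) = 162721/48 s.
Target frame: (162721/48) × (50) = 4068025/24 ≈ 169501.042 → 169501.

frame 169501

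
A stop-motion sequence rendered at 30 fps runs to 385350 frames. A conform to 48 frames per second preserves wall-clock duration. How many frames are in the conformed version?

616560 frames

Target frames = source frames × (target rate / source rate) = 385350 × (48)/(30) = 385350 × 8/5 = 616560.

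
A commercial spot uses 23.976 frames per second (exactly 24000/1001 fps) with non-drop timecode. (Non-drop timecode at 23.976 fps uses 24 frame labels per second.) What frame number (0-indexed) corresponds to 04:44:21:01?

Total seconds to the label: (4 × 3600 + 44 × 60 + 21) = 17061.
Frame index = 17061 × 24 + 1 = 409465.

409465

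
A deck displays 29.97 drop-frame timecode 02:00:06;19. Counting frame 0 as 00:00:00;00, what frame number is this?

215983

As if non-drop at 30 labels/s: (2 × 3600 + 0 × 60 + 6) × 30 + 19 = 216199.
Minute boundaries passed: 120; those not divisible by 10: 120 − 12 = 108; dropped labels = 2 × 108 = 216.
Actual frame index = 216199 − 216 = 215983.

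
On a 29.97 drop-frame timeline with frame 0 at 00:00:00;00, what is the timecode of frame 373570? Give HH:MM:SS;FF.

Ten DF minutes hold 17982 frames, so frame 373570 lies in block 20 (frames 359640–377621) with 13930 frames into that block.
The block's first minute is 1800 frames and the rest 1798 each; 13930 frames reaches minute 7, so 20 × 18 + 7 × 2 = 374 labels have been skipped so far.
Adding those back, label number 373570 + 374 = 373944 at 30 labels/s is 12464 s + 24 f = 3 h 27 min 44 s frame 24, i.e. 03:27:44;24.

03:27:44;24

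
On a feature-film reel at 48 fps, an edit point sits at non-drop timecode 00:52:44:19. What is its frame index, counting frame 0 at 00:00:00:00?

frame 151891

Total seconds to the label: (0 × 3600 + 52 × 60 + 44) = 3164.
Frame index = 3164 × 48 + 19 = 151891.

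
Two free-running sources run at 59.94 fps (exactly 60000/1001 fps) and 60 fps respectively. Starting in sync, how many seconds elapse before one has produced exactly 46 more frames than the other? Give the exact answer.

The gap grows by |60 − 60000/1001| = 60/1001 frames per second.
Time for a 46-frame gap: 46 ÷ (60/1001) = 23023/30 s.

23023/30 seconds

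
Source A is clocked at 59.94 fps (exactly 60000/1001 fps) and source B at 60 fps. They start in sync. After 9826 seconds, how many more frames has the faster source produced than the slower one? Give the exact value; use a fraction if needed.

A emits 60000/1001 × 9826 = 589560000/1001 frames; B emits 60 × 9826 = 589560.
Difference = 589560/1001 frames (≈ 588.9710); B is ahead of A.

589560/1001 frames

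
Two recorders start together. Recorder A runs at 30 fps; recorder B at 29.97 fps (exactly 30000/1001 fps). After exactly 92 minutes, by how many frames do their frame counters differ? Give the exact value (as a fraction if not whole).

92 min = 5520 s.
A emits 30 × 5520 = 165600 frames; B emits 30000/1001 × 5520 = 165600000/1001.
Difference = 165600/1001 frames (≈ 165.4346); B is behind A.

165600/1001 frames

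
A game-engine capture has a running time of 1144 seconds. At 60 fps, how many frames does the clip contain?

68640 frames

Frames = 1144 × 60 = 68640.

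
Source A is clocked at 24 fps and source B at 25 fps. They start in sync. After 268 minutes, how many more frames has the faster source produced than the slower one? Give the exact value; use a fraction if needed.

16080 frames

268 min = 16080 s.
A emits 24 × 16080 = 385920 frames; B emits 25 × 16080 = 402000.
Difference = 16080 frames; B is ahead of A.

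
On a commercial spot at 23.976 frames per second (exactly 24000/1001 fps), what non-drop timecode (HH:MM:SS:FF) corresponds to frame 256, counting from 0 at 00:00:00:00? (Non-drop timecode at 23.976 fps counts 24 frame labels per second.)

256 ÷ 24 = 10 full seconds, remainder 16 frames.
10 s = 0 h 0 min 10 s.
Timecode: 00:00:10:16.

00:00:10:16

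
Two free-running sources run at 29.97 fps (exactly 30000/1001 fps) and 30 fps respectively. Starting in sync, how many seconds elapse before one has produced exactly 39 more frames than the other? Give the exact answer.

The gap grows by |30 − 30000/1001| = 30/1001 frames per second.
Time for a 39-frame gap: 39 ÷ (30/1001) = 1301.3 s.

1301.3 seconds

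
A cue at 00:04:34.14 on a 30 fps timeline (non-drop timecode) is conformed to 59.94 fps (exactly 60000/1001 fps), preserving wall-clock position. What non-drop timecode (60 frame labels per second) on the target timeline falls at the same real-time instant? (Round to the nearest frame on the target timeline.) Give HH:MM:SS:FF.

Source frame index: (0×3600 + 4×60 + 34) × 30 + 14 = 8234.
Real time: 8234 / (30) = 4117/15 s.
Target frame: (4117/15) × (60000/1001) = 16468000/1001 ≈ 16451.548 → 16452.
At 60 labels/s: frame 16452 → 00:04:34:12.

00:04:34:12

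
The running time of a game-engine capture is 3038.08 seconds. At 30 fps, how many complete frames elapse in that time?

91142 frames

Frames = 3038.08 × 30 = 455712/5 ≈ 91142.4000.
Complete frames: 91142.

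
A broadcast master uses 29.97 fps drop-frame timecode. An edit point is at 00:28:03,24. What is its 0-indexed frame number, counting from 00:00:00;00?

Complete 10-minute blocks: 2, each 17982 frames → 35964.
Remaining 8 whole minutes in the current block: 1800 + 7 × 1798 = 14386 frames.
Within the current minute: 3 × 30 + 24 − 2 = 112 (labels ;00/;01 skipped at this minute). Total = 35964 + 14386 + 112 = 50462.

50462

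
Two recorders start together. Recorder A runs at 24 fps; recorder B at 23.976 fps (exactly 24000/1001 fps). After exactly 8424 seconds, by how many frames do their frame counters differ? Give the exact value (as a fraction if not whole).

A emits 24 × 8424 = 202176 frames; B emits 24000/1001 × 8424 = 15552000/77.
Difference = 15552/77 frames (≈ 201.9740); B is behind A.

15552/77 frames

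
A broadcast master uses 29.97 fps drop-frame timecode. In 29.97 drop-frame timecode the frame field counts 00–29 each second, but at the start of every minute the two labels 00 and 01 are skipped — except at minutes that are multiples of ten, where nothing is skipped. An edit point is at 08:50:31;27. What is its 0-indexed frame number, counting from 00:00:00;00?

954003

Complete 10-minute blocks: 53, each 17982 frames → 953046.
Remaining 0 whole minutes in the current block: 0 frames.
Within the current minute: 31 × 30 + 27 = 957. Total = 953046 + 0 + 957 = 954003.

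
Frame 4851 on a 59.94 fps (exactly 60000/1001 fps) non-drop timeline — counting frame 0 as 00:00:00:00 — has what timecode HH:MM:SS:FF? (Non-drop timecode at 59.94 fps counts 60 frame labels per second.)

00:01:20:51

4851 ÷ 60 = 80 full seconds, remainder 51 frames.
80 s = 0 h 1 min 20 s.
Timecode: 00:01:20:51.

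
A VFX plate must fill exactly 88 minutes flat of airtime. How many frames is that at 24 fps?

126720 frames

88 min = 5280 s.
Frames = 5280 × 24 = 126720.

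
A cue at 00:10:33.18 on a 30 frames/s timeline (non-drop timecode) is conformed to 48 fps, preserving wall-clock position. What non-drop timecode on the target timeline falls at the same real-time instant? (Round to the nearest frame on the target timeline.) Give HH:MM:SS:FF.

Source frame index: (0×3600 + 10×60 + 33) × 30 + 18 = 19008.
Real time: 19008 / (30) = 3168/5 s.
Target frame: (3168/5) × (48) = 152064/5 ≈ 30412.800 → 30413.
At 48 labels/s: frame 30413 → 00:10:33:29.

00:10:33:29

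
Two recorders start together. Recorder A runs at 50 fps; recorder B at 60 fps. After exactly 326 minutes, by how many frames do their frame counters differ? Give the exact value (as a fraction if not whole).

195600 frames

326 min = 19560 s.
A emits 50 × 19560 = 978000 frames; B emits 60 × 19560 = 1173600.
Difference = 195600 frames; B is ahead of A.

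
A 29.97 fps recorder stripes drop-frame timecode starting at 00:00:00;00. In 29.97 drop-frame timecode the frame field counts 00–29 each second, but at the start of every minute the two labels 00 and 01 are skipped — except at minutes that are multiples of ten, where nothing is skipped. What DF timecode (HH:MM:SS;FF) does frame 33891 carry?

Each 10-minute DF block holds 10 × 60 × 30 − 9 × 2 = 17982 frames. 33891 ÷ 17982 → 1 full block, remainder 15909.
Within the partial block the first minute is 1800 frames and each further minute 1798, so 8 further minute boundaries passed. Total skipped labels = 18 × 1 + 2 × 8 = 34.
Non-drop label index = 33891 + 34 = 33925; at 30 labels/s that is 00:18:50:25, i.e. DF 00:18:50;25.

00:18:50;25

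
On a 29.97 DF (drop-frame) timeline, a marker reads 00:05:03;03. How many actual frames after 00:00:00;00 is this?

9083

As if non-drop at 30 labels/s: (0 × 3600 + 5 × 60 + 3) × 30 + 3 = 9093.
Minute boundaries passed: 5; those not divisible by 10: 5 − 0 = 5; dropped labels = 2 × 5 = 10.
Actual frame index = 9093 − 10 = 9083.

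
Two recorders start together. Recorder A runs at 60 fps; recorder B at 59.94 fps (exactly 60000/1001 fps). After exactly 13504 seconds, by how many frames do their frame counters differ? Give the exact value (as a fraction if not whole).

810240/1001 frames

A emits 60 × 13504 = 810240 frames; B emits 60000/1001 × 13504 = 810240000/1001.
Difference = 810240/1001 frames (≈ 809.4306); B is behind A.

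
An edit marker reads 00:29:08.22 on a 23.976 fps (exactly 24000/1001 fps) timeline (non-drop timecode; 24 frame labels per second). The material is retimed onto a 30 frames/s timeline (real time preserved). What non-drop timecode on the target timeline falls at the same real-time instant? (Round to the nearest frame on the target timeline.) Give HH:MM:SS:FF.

00:29:10:20

Source frame index: (0×3600 + 29×60 + 8) × 24 + 22 = 41974.
Real time: 41974 / (24000/1001) = 21007987/12000 s.
Target frame: (21007987/12000) × (30) = 21007987/400 ≈ 52519.967 → 52520.
At 30 labels/s: frame 52520 → 00:29:10:20.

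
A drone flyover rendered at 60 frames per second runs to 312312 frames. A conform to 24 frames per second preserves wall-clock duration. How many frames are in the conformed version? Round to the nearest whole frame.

Frames at target rate = 312312 × (24) / (60) = 624624/5 ≈ 124924.800.
Nearest whole frame: 124925.

124925 frames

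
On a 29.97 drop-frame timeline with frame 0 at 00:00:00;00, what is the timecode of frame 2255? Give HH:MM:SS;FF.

00:01:15;07

Each 10-minute DF block holds 10 × 60 × 30 − 9 × 2 = 17982 frames. 2255 ÷ 17982 → 0 full blocks, remainder 2255.
Within the partial block the first minute is 1800 frames and each further minute 1798, so 1 further minute boundary passed. Total skipped labels = 18 × 0 + 2 × 1 = 2.
Non-drop label index = 2255 + 2 = 2257; at 30 labels/s that is 00:01:15:07, i.e. DF 00:01:15;07.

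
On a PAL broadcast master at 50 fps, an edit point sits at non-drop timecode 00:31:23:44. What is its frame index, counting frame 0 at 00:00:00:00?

frame 94194

Total seconds to the label: (0 × 3600 + 31 × 60 + 23) = 1883.
Frame index = 1883 × 50 + 44 = 94194.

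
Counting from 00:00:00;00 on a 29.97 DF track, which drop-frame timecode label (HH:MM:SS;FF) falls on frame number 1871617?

17:20:49;19

Each 10-minute DF block holds 10 × 60 × 30 − 9 × 2 = 17982 frames. 1871617 ÷ 17982 → 104 full blocks, remainder 1489.
Within the partial block the first minute is 1800 frames and each further minute 1798, so 0 further minute boundaries passed. Total skipped labels = 18 × 104 + 2 × 0 = 1872.
Non-drop label index = 1871617 + 1872 = 1873489; at 30 labels/s that is 17:20:49:19, i.e. DF 17:20:49;19.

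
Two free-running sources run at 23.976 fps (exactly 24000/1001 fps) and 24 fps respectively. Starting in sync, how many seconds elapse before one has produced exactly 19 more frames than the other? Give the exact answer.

19019/24 seconds

The gap grows by |24 − 24000/1001| = 24/1001 frames per second.
Time for a 19-frame gap: 19 ÷ (24/1001) = 19019/24 s.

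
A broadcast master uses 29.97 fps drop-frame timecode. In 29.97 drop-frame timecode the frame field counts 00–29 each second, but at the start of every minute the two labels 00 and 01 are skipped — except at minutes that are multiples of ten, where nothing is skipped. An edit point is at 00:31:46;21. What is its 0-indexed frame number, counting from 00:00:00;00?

As if non-drop at 30 labels/s: (0 × 3600 + 31 × 60 + 46) × 30 + 21 = 57201.
Minute boundaries passed: 31; those not divisible by 10: 31 − 3 = 28; dropped labels = 2 × 28 = 56.
Actual frame index = 57201 − 56 = 57145.

57145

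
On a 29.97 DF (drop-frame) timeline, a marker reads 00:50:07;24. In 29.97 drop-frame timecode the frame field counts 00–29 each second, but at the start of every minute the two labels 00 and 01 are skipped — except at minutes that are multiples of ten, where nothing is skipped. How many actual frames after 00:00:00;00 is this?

As if non-drop at 30 labels/s: (0 × 3600 + 50 × 60 + 7) × 30 + 24 = 90234.
Minute boundaries passed: 50; those not divisible by 10: 50 − 5 = 45; dropped labels = 2 × 45 = 90.
Actual frame index = 90234 − 90 = 90144.

90144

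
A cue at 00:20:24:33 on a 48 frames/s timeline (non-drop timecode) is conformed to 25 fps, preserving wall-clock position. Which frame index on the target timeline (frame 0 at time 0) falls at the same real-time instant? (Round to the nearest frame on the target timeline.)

Source frame index: (0×3600 + 20×60 + 24) × 48 + 33 = 58785.
Real time: 58785 / (48) = 19595/16 s.
Target frame: (19595/16) × (25) = 489875/16 ≈ 30617.188 → 30617.

frame 30617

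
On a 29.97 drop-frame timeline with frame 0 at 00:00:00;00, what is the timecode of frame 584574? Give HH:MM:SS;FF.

Ten DF minutes hold 17982 frames, so frame 584574 lies in block 32 (frames 575424–593405) with 9150 frames into that block.
The block's first minute is 1800 frames and the rest 1798 each; 9150 frames reaches minute 5, so 32 × 18 + 5 × 2 = 586 labels have been skipped so far.
Adding those back, label number 584574 + 586 = 585160 at 30 labels/s is 19505 s + 10 f = 5 h 25 min 5 s frame 10, i.e. 05:25:05;10.

05:25:05;10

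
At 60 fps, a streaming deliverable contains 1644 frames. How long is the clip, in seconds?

Running time = 1644 / (60) = 27.4 s.

27.4 seconds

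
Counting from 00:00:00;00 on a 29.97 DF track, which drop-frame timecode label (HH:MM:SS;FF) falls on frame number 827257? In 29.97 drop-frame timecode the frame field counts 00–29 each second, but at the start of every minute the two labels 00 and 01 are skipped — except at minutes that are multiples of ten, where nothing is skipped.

07:40:02;25

Ten DF minutes hold 17982 frames, so frame 827257 lies in block 46 (frames 827172–845153) with 85 frames into that block.
The block's first minute is 1800 frames and the rest 1798 each; 85 frames reaches minute 0, so 46 × 18 + 0 × 2 = 828 labels have been skipped so far.
Adding those back, label number 827257 + 828 = 828085 at 30 labels/s is 27602 s + 25 f = 7 h 40 min 2 s frame 25, i.e. 07:40:02;25.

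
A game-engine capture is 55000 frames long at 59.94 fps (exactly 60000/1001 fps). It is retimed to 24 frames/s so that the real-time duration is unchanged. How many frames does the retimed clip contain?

22022 frames

Target frames = source frames × (target rate / source rate) = 55000 × (24)/(60000/1001) = 55000 × 1001/2500 = 22022.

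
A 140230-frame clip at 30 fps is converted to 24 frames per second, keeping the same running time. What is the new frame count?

Target frames = source frames × (target rate / source rate) = 140230 × (24)/(30) = 140230 × 4/5 = 112184.

112184 frames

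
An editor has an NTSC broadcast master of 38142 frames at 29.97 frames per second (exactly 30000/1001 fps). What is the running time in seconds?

Running time = 38142 / (30000/1001) = 1272.6714 s.

1272.6714 seconds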